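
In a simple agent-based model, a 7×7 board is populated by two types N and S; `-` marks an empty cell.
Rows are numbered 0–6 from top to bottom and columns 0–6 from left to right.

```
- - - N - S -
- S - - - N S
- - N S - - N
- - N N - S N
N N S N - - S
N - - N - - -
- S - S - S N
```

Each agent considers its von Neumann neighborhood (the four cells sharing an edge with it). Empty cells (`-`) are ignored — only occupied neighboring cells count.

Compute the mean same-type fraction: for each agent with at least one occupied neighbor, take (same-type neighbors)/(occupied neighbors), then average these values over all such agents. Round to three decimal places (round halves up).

(0,3)N — no occupied neighbors
(0,5)S 0/1
(1,1)S — no occupied neighbors
(1,5)N 0/2
(1,6)S 0/2
(2,2)N 1/2
(2,3)S 0/2
(2,6)N 1/2
(3,2)N 2/3
(3,3)N 2/3
(3,5)S 0/1
(3,6)N 1/3
(4,0)N 2/2
(4,1)N 1/2
(4,2)S 0/3
(4,3)N 2/3
(4,6)S 0/1
(5,0)N 1/1
(5,3)N 1/2
(6,1)S — no occupied neighbors
(6,3)S 0/1
(6,5)S 0/1
(6,6)N 0/1
Sum over 20 agents: 0/1 + 0/2 + 0/2 + 1/2 + 0/2 + 1/2 + 2/3 + 2/3 + 0/1 + 1/3 + 2/2 + 1/2 + 0/3 + 2/3 + 0/1 + 1/1 + 1/2 + 0/1 + 0/1 + 0/1 = 19/3; mean = 19/3 ÷ 20 = 19/60 = 0.316666… → 0.317.

0.317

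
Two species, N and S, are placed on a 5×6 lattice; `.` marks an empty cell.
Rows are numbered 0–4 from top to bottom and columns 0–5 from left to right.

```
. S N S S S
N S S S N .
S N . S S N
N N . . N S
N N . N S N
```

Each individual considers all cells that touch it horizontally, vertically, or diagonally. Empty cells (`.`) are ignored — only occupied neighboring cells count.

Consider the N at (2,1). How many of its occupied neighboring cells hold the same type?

3

Occupied neighbors of (2,1): (1,0)=N, (1,1)=S, (1,2)=S, (2,0)=S, (3,0)=N, (3,1)=N.
Same type (N): 3 of 6.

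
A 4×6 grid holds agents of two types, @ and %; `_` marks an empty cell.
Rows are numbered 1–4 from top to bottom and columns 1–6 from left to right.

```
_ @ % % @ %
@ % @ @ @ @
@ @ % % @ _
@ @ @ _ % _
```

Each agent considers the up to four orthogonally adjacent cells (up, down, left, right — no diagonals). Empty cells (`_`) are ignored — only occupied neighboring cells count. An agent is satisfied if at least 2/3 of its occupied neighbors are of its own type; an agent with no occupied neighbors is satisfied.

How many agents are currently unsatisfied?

16

(1,2)@ 0/2 unhappy
(1,3)% 1/3 unhappy
(1,4)% 1/3 unhappy
(1,5)@ 1/3 unhappy
(1,6)% 0/2 unhappy
(2,1)@ 1/2 unhappy
(2,2)% 0/4 unhappy
(2,3)@ 1/4 unhappy
(2,4)@ 2/4 unhappy
(2,5)@ 4/4 ok
(2,6)@ 1/2 unhappy
(3,1)@ 3/3 ok
(3,2)@ 2/4 unhappy
(3,3)% 1/4 unhappy
(3,4)% 1/3 unhappy
(3,5)@ 1/3 unhappy
(4,1)@ 2/2 ok
(4,2)@ 3/3 ok
(4,3)@ 1/2 unhappy
(4,5)% 0/1 unhappy
Unsatisfied: (1,2), (1,3), (1,4), (1,5), (1,6), (2,1), (2,2), (2,3), (2,4), (2,6), (3,2), (3,3), (3,4), (3,5), (4,3), (4,5) — 16 in total.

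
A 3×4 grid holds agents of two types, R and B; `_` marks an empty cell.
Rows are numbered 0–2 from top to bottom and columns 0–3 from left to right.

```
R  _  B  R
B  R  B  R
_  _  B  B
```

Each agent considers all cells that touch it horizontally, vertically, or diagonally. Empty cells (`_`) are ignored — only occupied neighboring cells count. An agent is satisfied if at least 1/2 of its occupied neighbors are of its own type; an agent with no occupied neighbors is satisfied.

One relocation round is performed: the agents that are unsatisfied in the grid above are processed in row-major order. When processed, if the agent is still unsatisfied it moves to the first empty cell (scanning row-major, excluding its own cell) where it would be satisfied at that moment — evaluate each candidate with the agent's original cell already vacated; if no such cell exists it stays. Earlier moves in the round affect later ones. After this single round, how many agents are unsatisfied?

3

Initially unsatisfied (in order): (0,2), (0,3), (1,0), (1,1), (1,3).
  (0,2) → (0,1).
  (0,3): now satisfied by earlier moves; stays.
  (1,0) → (2,1).
  (1,1) → (0,2).
  (1,3): no empty cell satisfies it; stays.
Resulting grid:
R B R R
_ _ B R
_ B B B
Unsatisfied now: (0,0), (0,1), (1,3).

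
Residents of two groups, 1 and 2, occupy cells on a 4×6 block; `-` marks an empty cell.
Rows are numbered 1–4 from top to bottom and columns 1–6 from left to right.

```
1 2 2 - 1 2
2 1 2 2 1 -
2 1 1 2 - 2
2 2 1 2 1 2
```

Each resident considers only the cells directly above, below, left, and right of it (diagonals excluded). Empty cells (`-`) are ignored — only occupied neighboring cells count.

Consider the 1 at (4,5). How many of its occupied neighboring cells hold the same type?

0

Occupied neighbors of (4,5): (4,4)=2, (4,6)=2.
Same type (1): 0 of 2.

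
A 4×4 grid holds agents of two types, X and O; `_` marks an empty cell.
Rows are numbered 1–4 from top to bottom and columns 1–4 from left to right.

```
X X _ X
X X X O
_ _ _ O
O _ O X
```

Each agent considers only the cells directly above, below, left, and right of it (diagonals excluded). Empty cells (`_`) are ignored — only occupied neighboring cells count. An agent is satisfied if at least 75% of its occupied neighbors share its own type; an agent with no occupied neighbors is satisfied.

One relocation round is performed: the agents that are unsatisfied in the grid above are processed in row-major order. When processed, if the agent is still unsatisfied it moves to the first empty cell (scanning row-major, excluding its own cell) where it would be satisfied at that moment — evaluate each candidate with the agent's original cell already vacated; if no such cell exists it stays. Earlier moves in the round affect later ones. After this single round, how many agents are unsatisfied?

Initially unsatisfied (in order): (1,4), (2,3), (2,4), (3,4), (4,3), (4,4).
  (1,4) → (1,3).
  (2,3) → (3,2).
  (2,4): now satisfied by earlier moves; stays.
  (3,4): no empty cell satisfies it; stays.
  (4,3): no empty cell satisfies it; stays.
  (4,4): no empty cell satisfies it; stays.
Resulting grid:
X X X _
X X _ O
_ X _ O
O _ O X
Unsatisfied now: (3,4), (4,3), (4,4).

3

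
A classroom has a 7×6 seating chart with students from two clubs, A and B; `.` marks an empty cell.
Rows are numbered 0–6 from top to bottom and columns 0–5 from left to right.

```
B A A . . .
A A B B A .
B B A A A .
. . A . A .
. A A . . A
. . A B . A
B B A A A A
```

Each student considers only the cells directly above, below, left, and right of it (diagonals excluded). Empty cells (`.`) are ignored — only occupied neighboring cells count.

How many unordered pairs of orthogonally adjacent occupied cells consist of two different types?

13

Scan each occupied cell's neighbors to the right and below so each pair is counted once.
From row 0: 3 unlike of 5 pairs (running 3/5).
From row 1: 6 unlike of 9 pairs (running 9/14).
From row 2: 1 unlike of 6 pairs (running 10/20).
From row 3: 0 unlike of 1 pairs (running 10/21).
From row 4: 0 unlike of 3 pairs (running 10/24).
From row 5: 2 unlike of 4 pairs (running 12/28).
From row 6: 1 unlike of 5 pairs (running 13/33).
Total adjacent occupied pairs: 33; unlike-type pairs: 13.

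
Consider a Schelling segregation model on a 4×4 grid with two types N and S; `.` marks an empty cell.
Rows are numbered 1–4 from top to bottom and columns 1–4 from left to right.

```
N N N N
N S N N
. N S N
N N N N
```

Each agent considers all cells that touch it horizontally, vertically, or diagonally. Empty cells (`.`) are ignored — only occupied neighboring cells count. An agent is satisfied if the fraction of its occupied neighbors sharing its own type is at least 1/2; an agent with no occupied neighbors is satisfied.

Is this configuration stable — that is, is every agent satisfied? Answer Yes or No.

Row 1: (1,1)N 2/3 ✓ · (1,2)N 4/5 ✓ · (1,3)N 4/5 ✓ · (1,4)N 3/3 ✓
Row 2: (2,1)N 3/4 ✓ · (2,2)S 1/7 ✗ · (2,3)N 6/8 ✓ · (2,4)N 4/5 ✓
Row 3: (3,2)N 5/7 ✓ · (3,3)S 1/8 ✗ · (3,4)N 4/5 ✓
Row 4: (4,1)N 2/2 ✓ · (4,2)N 3/4 ✓ · (4,3)N 4/5 ✓ · (4,4)N 2/3 ✓
For instance (2,2) has only 1/7 same-type neighbors, below 1/2.

No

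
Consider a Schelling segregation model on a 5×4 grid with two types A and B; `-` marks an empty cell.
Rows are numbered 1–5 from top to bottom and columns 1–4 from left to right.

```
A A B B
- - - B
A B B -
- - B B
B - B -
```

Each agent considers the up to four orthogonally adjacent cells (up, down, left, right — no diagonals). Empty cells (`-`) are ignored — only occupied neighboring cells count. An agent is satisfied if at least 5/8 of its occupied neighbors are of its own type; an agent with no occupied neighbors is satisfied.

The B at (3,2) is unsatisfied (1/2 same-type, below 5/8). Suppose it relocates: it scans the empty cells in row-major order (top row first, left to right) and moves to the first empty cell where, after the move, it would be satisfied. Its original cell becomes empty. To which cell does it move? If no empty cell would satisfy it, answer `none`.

(2,3)

Vacating (3,2). Empty cells in order:
  (2,1): 0/2 same-type → still unsatisfied.
  (2,2): 0/1 same-type → still unsatisfied.
  (2,3): 3/3 same-type → satisfied — stop here.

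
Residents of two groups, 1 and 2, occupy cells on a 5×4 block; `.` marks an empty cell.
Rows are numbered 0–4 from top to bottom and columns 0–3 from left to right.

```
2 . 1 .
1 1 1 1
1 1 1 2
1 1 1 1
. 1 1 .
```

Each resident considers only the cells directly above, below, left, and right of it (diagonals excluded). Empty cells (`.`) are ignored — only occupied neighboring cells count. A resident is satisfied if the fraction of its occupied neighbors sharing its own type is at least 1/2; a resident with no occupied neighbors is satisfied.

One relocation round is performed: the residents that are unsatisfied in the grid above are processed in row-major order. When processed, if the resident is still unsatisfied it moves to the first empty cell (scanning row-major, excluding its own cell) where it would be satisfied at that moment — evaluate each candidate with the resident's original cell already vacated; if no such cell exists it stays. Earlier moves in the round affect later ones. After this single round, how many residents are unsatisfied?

2

Initially unsatisfied (in order): (0,0), (2,3).
  (0,0): no empty cell satisfies it; stays.
  (2,3): no empty cell satisfies it; stays.
Resulting grid:
2 . 1 .
1 1 1 1
1 1 1 2
1 1 1 1
. 1 1 .
Unsatisfied now: (0,0), (2,3).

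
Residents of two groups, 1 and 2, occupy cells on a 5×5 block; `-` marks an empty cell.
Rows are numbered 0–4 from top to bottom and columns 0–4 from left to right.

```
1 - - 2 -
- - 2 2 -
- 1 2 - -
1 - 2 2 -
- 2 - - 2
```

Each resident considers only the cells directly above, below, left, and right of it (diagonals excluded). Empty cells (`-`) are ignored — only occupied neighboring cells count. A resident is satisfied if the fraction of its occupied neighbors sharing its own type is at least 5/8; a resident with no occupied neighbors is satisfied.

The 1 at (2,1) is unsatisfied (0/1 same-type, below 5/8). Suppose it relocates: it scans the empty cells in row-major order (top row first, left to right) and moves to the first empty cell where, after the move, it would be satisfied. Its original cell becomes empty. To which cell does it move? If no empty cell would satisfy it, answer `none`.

(0,1)

Vacating (2,1). Empty cells in order:
  (0,1): 1/1 same-type → satisfied — stop here.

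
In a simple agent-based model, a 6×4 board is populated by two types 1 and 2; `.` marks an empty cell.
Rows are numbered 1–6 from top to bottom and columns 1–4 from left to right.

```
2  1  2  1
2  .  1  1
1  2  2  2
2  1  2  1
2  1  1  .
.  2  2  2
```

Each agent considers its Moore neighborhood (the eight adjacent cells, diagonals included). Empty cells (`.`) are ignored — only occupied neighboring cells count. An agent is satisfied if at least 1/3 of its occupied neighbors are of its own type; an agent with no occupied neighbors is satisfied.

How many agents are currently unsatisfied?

Row 1: (1,1)2 1/2 satisfied · (1,2)1 1/4 not · (1,3)2 0/4 not · (1,4)1 2/3 satisfied
Row 2: (2,1)2 2/4 satisfied · (2,3)1 3/7 satisfied · (2,4)1 2/5 satisfied
Row 3: (3,1)1 1/4 not · (3,2)2 4/7 satisfied · (3,3)2 3/7 satisfied · (3,4)2 2/5 satisfied
Row 4: (4,1)2 2/5 satisfied · (4,2)1 3/8 satisfied · (4,3)2 3/7 satisfied · (4,4)1 1/4 not
Row 5: (5,1)2 2/4 satisfied · (5,2)1 2/7 not · (5,3)1 3/7 satisfied
Row 6: (6,2)2 2/4 satisfied · (6,3)2 2/4 satisfied · (6,4)2 1/2 satisfied
Unsatisfied: (1,2), (1,3), (3,1), (4,4), (5,2) — 5 in total.

5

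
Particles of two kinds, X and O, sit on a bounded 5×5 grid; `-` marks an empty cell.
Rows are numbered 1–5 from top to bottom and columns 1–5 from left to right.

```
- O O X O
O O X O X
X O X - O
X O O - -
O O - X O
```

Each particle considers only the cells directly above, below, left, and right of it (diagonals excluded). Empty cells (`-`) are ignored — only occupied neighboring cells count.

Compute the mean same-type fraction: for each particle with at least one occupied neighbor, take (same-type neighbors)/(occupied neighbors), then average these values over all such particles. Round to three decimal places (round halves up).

Row 1: (1,2)O 2/2 · (1,3)O 1/3 · (1,4)X 0/3 · (1,5)O 0/2
Row 2: (2,1)O 1/2 · (2,2)O 3/4 · (2,3)X 1/4 · (2,4)O 0/3 · (2,5)X 0/3
Row 3: (3,1)X 1/3 · (3,2)O 2/4 · (3,3)X 1/3 · (3,5)O 0/1
Row 4: (4,1)X 1/3 · (4,2)O 3/4 · (4,3)O 1/2
Row 5: (5,1)O 1/2 · (5,2)O 2/2 · (5,4)X 0/1 · (5,5)O 0/1
Sum over 20 particles: 2/2 + 1/3 + 0/3 + 0/2 + 1/2 + 3/4 + 1/4 + 0/3 + 0/3 + 1/3 + 2/4 + 1/3 + 0/1 + 1/3 + 3/4 + 1/2 + 1/2 + 2/2 + 0/1 + 0/1 = 85/12; mean = 85/12 ÷ 20 = 17/48 = 0.354166… → 0.354.

0.354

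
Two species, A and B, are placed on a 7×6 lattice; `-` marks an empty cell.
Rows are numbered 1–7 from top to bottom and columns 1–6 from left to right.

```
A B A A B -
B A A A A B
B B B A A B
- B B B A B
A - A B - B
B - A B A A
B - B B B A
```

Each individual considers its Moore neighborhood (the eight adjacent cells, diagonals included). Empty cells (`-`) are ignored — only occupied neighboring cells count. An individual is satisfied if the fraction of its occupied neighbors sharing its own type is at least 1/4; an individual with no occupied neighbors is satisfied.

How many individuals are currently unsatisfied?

4

Row 1: (1,1)A 1/3 ✓ · (1,2)B 1/5 ✗ · (1,3)A 4/5 ✓ · (1,4)A 4/5 ✓ · (1,5)B 1/4 ✓
Row 2: (2,1)B 3/5 ✓ · (2,2)A 3/8 ✓ · (2,3)A 5/8 ✓ · (2,4)A 6/8 ✓ · (2,5)A 4/7 ✓ · (2,6)B 2/4 ✓
Row 3: (3,1)B 3/4 ✓ · (3,2)B 5/7 ✓ · (3,3)B 4/8 ✓ · (3,4)A 5/8 ✓ · (3,5)A 4/8 ✓ · (3,6)B 2/5 ✓
Row 4: (4,2)B 4/6 ✓ · (4,3)B 5/7 ✓ · (4,4)B 3/7 ✓ · (4,5)A 2/7 ✓ · (4,6)B 2/4 ✓
Row 5: (5,1)A 0/2 ✗ · (5,3)A 1/6 ✗ · (5,4)B 3/7 ✓ · (5,6)B 1/4 ✓
Row 6: (6,1)B 1/2 ✓ · (6,3)A 1/5 ✗ · (6,4)B 4/7 ✓ · (6,5)A 2/7 ✓ · (6,6)A 2/4 ✓
Row 7: (7,1)B 1/1 ✓ · (7,3)B 2/3 ✓ · (7,4)B 3/5 ✓ · (7,5)B 2/5 ✓ · (7,6)A 2/3 ✓
Unsatisfied: (1,2), (5,1), (5,3), (6,3) — 4 in total.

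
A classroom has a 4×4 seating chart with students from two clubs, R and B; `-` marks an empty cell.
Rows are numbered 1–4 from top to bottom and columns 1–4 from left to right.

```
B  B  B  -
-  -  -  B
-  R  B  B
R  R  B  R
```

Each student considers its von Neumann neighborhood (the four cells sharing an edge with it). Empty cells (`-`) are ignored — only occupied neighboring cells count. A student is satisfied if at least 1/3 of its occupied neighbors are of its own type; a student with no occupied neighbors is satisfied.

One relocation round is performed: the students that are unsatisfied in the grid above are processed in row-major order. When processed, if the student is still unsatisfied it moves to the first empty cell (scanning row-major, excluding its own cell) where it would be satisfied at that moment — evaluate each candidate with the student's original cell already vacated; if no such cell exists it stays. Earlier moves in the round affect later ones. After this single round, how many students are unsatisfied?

Initially unsatisfied (in order): (4,4).
  (4,4) → (2,2).
Resulting grid:
B B B -
- R - B
- R B B
R R B -
All satisfied now.

0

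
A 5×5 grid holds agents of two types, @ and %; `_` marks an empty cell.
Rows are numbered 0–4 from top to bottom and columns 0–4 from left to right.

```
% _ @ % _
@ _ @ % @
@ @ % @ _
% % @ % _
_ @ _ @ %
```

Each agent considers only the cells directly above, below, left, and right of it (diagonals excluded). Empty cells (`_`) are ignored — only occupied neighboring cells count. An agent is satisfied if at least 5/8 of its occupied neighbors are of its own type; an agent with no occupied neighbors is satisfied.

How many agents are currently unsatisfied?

Row 0: (0,0)% 0/1 not · (0,2)@ 1/2 not · (0,3)% 1/2 not
Row 1: (1,0)@ 1/2 not · (1,2)@ 1/3 not · (1,3)% 1/4 not · (1,4)@ 0/1 not
Row 2: (2,0)@ 2/3 satisfied · (2,1)@ 1/3 not · (2,2)% 0/4 not · (2,3)@ 0/3 not
Row 3: (3,0)% 1/2 not · (3,1)% 1/4 not · (3,2)@ 0/3 not · (3,3)% 0/3 not
Row 4: (4,1)@ 0/1 not · (4,3)@ 0/2 not · (4,4)% 0/1 not
Unsatisfied: (0,0), (0,2), (0,3), (1,0), (1,2), (1,3), (1,4), (2,1), (2,2), (2,3), (3,0), (3,1), (3,2), (3,3), (4,1), (4,3), (4,4) — 17 in total.

17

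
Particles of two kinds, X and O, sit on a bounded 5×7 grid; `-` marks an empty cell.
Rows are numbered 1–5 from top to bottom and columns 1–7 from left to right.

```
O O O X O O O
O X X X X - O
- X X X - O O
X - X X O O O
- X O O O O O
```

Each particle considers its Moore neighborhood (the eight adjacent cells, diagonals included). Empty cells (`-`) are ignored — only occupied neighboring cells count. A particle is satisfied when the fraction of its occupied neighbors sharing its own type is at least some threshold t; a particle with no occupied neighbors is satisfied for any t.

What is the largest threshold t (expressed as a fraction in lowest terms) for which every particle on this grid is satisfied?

(1,1)O 2/3
(1,2)O 3/5
(1,3)O 1/5
(1,4)X 3/5
(1,5)O 1/4
(1,6)O 3/4
(1,7)O 2/2
(2,1)O 2/4
(2,2)X 3/7
(2,3)X 6/8
(2,4)X 5/7
(2,5)X 3/6
(2,7)O 4/4
(3,2)X 5/6
(3,3)X 7/7
(3,4)X 6/7
(3,6)O 5/6
(3,7)O 4/4
(4,1)X 2/2
(4,3)X 5/7
(4,4)X 3/7
(4,5)O 5/7
(4,6)O 7/7
(4,7)O 5/5
(5,2)X 2/3
(5,3)O 1/4
(5,4)O 3/5
(5,5)O 4/5
(5,6)O 5/5
(5,7)O 3/3
The smallest same-type fraction is 1/5 at (1,3), which reduces to 1/5. Any threshold above that leaves this particle unsatisfied.

1/5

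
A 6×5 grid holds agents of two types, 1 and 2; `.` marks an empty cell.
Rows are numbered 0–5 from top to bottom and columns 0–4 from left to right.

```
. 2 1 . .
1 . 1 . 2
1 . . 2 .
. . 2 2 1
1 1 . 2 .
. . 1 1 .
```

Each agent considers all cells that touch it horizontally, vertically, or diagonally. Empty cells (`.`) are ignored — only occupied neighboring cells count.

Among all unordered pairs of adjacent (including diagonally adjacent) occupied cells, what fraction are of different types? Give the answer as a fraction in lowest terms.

Scan each occupied cell's neighbors to the right and below (and the two forward diagonals) so each pair is counted once.
Row 0: 2(0,1)–1(0,2)≠ 2(0,1)–1(1,2)≠ 2(0,1)–1(1,0)≠ 1(0,2)–1(1,2)=  → 3/4 unlike.
Row 1: 1(1,0)–1(2,0)= 1(1,2)–2(2,3)≠ 2(1,4)–2(2,3)=  → 1/3 unlike.
Row 2: 2(2,3)–2(3,3)= 2(2,3)–1(3,4)≠ 2(2,3)–2(3,2)=  → 1/3 unlike.
Row 3: 2(3,2)–2(3,3)= 2(3,2)–2(4,3)= 2(3,2)–1(4,1)≠ 2(3,3)–1(3,4)≠ 2(3,3)–2(4,3)= 1(3,4)–2(4,3)≠  → 3/6 unlike.
Row 4: 1(4,0)–1(4,1)= 1(4,1)–1(5,2)= 2(4,3)–1(5,3)≠ 2(4,3)–1(5,2)≠  → 2/4 unlike.
Row 5: 1(5,2)–1(5,3)=  → 0/1 unlike.
Total adjacent occupied pairs: 21; unlike-type pairs: 10.
10/21 is already in lowest terms.

10/21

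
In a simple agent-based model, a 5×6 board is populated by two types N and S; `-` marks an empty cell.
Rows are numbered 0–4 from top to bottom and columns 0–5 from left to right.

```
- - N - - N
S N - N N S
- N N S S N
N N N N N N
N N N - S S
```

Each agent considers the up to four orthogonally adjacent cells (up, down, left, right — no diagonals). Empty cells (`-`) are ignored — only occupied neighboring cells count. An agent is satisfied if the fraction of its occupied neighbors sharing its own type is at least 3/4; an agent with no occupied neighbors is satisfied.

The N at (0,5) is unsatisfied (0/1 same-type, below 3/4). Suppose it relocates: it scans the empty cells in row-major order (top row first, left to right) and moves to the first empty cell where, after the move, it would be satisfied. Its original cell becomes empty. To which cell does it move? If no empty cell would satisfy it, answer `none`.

Vacating (0,5). Empty cells in order:
  (0,0): 0/1 same-type → still unsatisfied.
  (0,1): 2/2 same-type → satisfied — stop here.

(0,1)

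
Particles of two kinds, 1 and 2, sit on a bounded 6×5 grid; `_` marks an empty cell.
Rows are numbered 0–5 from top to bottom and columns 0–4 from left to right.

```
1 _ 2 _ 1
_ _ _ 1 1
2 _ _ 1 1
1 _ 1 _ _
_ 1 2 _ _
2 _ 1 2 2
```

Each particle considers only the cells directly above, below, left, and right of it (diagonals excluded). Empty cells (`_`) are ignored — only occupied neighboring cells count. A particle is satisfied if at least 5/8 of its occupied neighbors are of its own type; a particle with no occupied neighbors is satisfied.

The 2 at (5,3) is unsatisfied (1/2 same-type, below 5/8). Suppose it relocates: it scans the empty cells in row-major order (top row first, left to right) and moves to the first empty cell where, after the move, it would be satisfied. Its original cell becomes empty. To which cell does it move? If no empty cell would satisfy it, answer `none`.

(1,1)

Vacating (5,3). Empty cells in order:
  (0,1): 1/2 same-type → still unsatisfied.
  (0,3): 1/3 same-type → still unsatisfied.
  (1,0): 1/2 same-type → still unsatisfied.
  (1,1): 0/0 same-type → satisfied — stop here.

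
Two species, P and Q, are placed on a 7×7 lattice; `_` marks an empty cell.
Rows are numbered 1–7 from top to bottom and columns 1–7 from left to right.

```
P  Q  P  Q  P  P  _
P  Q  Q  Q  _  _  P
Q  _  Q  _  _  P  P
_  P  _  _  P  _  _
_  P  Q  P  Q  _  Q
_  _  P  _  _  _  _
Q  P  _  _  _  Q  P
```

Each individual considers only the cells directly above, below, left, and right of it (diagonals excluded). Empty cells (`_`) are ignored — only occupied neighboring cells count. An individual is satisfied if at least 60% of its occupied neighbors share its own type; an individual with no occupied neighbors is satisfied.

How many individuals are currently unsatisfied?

(1,1)P 1/2 not
(1,2)Q 1/3 not
(1,3)P 0/3 not
(1,4)Q 1/3 not
(1,5)P 1/2 not
(1,6)P 1/1 satisfied
(2,1)P 1/3 not
(2,2)Q 2/3 satisfied
(2,3)Q 3/4 satisfied
(2,4)Q 2/2 satisfied
(2,7)P 1/1 satisfied
(3,1)Q 0/1 not
(3,3)Q 1/1 satisfied
(3,6)P 1/1 satisfied
(3,7)P 2/2 satisfied
(4,2)P 1/1 satisfied
(4,5)P 0/1 not
(5,2)P 1/2 not
(5,3)Q 0/3 not
(5,4)P 0/2 not
(5,5)Q 0/2 not
(5,7)Q 0/0 satisfied
(6,3)P 0/1 not
(7,1)Q 0/1 not
(7,2)P 0/1 not
(7,6)Q 0/1 not
(7,7)P 0/1 not
Unsatisfied: (1,1), (1,2), (1,3), (1,4), (1,5), (2,1), (3,1), (4,5), (5,2), (5,3), (5,4), (5,5), (6,3), (7,1), (7,2), (7,6), (7,7) — 17 in total.

17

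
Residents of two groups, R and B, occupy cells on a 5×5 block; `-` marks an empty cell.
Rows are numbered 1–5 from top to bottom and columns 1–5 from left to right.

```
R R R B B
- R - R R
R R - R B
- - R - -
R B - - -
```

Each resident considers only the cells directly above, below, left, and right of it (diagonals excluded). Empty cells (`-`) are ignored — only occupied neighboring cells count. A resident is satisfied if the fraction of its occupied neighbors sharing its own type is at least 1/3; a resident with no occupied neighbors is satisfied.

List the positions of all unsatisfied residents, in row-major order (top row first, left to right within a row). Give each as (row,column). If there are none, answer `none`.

(3,5), (5,1), (5,2)

Row 1: (1,1)R 1/1 ok · (1,2)R 3/3 ok · (1,3)R 1/2 ok · (1,4)B 1/3 ok · (1,5)B 1/2 ok
Row 2: (2,2)R 2/2 ok · (2,4)R 2/3 ok · (2,5)R 1/3 ok
Row 3: (3,1)R 1/1 ok · (3,2)R 2/2 ok · (3,4)R 1/2 ok · (3,5)B 0/2 unhappy
Row 4: (4,3)R 0/0 ok
Row 5: (5,1)R 0/1 unhappy · (5,2)B 0/1 unhappy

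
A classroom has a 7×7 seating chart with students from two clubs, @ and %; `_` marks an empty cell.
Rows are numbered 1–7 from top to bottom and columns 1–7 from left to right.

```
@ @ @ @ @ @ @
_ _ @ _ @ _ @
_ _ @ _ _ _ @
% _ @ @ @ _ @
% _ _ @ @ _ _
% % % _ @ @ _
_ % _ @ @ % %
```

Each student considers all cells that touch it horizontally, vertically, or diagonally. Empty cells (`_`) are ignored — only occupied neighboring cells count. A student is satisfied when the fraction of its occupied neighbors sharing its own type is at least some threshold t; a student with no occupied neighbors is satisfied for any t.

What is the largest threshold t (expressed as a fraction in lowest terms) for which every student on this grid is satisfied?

1/4

Row 1: (1,1)@ 1/1 · (1,2)@ 3/3 · (1,3)@ 3/3 · (1,4)@ 4/4 · (1,5)@ 3/3 · (1,6)@ 4/4 · (1,7)@ 2/2
Row 2: (2,3)@ 4/4 · (2,5)@ 3/3 · (2,7)@ 3/3
Row 3: (3,3)@ 3/3 · (3,7)@ 2/2
Row 4: (4,1)% 1/1 · (4,3)@ 3/3 · (4,4)@ 5/5 · (4,5)@ 3/3 · (4,7)@ 1/1
Row 5: (5,1)% 3/3 · (5,4)@ 5/6 · (5,5)@ 5/5
Row 6: (6,1)% 3/3 · (6,2)% 4/4 · (6,3)% 2/4 · (6,5)@ 5/6 · (6,6)@ 3/5
Row 7: (7,2)% 3/3 · (7,4)@ 2/3 · (7,5)@ 3/4 · (7,6)% 1/4 · (7,7)% 1/2
The smallest same-type fraction is 1/4 at (7,6), which reduces to 1/4. Any threshold above that leaves this student unsatisfied.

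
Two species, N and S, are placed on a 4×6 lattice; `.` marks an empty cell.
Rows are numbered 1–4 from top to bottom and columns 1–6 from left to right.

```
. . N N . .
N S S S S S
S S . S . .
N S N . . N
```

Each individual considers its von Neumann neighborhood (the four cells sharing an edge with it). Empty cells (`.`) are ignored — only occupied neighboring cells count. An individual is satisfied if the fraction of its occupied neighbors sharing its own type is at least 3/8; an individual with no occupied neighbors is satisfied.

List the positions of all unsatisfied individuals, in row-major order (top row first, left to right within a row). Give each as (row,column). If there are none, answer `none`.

(1,3)N 1/2 satisfied
(1,4)N 1/2 satisfied
(2,1)N 0/2 not
(2,2)S 2/3 satisfied
(2,3)S 2/3 satisfied
(2,4)S 3/4 satisfied
(2,5)S 2/2 satisfied
(2,6)S 1/1 satisfied
(3,1)S 1/3 not
(3,2)S 3/3 satisfied
(3,4)S 1/1 satisfied
(4,1)N 0/2 not
(4,2)S 1/3 not
(4,3)N 0/1 not
(4,6)N 0/0 satisfied

(2,1), (3,1), (4,1), (4,2), (4,3)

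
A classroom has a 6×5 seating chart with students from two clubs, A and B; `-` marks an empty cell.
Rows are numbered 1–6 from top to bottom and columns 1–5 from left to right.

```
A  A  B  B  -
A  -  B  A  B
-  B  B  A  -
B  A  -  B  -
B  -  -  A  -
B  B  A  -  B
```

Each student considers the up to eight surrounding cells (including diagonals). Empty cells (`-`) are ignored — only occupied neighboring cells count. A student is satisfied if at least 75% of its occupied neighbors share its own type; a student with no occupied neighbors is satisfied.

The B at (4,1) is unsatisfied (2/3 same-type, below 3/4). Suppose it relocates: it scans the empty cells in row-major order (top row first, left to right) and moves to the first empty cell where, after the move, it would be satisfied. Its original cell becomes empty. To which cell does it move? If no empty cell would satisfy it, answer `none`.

Vacating (4,1). Empty cells in order:
  (1,5): 2/3 same-type → still unsatisfied.
  (2,2): 4/7 same-type → still unsatisfied.
  (3,1): 1/3 same-type → still unsatisfied.
  (3,5): 2/4 same-type → still unsatisfied.
  (4,3): 3/6 same-type → still unsatisfied.
  (4,5): 1/3 same-type → still unsatisfied.
  (5,2): 3/5 same-type → still unsatisfied.
  (5,3): 2/5 same-type → still unsatisfied.
  (5,5): 2/3 same-type → still unsatisfied.
  (6,4): 1/3 same-type → still unsatisfied.

none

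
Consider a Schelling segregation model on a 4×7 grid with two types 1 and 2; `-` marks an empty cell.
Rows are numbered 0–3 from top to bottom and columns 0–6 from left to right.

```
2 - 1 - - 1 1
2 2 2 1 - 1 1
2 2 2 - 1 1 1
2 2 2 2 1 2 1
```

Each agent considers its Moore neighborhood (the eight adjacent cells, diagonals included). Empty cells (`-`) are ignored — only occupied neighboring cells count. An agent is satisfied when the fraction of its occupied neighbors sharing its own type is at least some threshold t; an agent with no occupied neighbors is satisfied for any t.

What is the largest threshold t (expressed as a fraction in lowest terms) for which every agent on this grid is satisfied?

Row 0: (0,0)2 2/2 · (0,2)1 1/3 · (0,5)1 3/3 · (0,6)1 3/3
Row 1: (1,0)2 4/4 · (1,1)2 6/7 · (1,2)2 3/5 · (1,3)1 2/4 · (1,5)1 6/6 · (1,6)1 5/5
Row 2: (2,0)2 5/5 · (2,1)2 8/8 · (2,2)2 6/7 · (2,4)1 4/6 · (2,5)1 6/7 · (2,6)1 4/5
Row 3: (3,0)2 3/3 · (3,1)2 5/5 · (3,2)2 4/4 · (3,3)2 2/4 · (3,4)1 2/4 · (3,5)2 0/5 · (3,6)1 2/3
The smallest same-type fraction is 0/5 at (3,5), which reduces to 0/1. Any threshold above that leaves this agent unsatisfied.

0/1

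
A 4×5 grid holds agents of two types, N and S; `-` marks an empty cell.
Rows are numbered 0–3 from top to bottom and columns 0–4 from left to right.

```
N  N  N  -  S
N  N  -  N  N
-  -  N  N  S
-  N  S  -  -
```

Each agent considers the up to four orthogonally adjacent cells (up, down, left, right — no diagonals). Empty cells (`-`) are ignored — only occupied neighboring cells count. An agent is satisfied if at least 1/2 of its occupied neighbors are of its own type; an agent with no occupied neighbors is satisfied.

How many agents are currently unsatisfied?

(0,0)N 2/2 satisfied
(0,1)N 3/3 satisfied
(0,2)N 1/1 satisfied
(0,4)S 0/1 not
(1,0)N 2/2 satisfied
(1,1)N 2/2 satisfied
(1,3)N 2/2 satisfied
(1,4)N 1/3 not
(2,2)N 1/2 satisfied
(2,3)N 2/3 satisfied
(2,4)S 0/2 not
(3,1)N 0/1 not
(3,2)S 0/2 not
Unsatisfied: (0,4), (1,4), (2,4), (3,1), (3,2) — 5 in total.

5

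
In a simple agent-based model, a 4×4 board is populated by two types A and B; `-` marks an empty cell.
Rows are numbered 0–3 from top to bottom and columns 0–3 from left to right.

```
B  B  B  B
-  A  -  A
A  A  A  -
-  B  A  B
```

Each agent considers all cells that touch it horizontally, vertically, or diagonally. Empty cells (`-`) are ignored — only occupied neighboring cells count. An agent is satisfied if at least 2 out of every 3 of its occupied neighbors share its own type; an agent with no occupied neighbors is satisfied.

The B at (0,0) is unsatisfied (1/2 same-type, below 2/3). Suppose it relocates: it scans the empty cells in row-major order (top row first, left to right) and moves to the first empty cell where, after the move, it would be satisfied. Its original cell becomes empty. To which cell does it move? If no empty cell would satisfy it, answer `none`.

none

Vacating (0,0). Empty cells in order:
  (1,0): 1/4 same-type → still unsatisfied.
  (1,2): 3/7 same-type → still unsatisfied.
  (2,3): 1/4 same-type → still unsatisfied.
  (3,0): 1/3 same-type → still unsatisfied.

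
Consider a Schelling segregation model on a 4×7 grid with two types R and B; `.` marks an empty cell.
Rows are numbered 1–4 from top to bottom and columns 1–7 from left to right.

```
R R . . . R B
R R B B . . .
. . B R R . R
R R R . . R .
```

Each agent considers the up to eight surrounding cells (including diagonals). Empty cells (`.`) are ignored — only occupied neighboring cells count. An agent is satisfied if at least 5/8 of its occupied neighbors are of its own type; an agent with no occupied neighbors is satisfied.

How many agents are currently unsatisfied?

7

(1,1)R 3/3 ✓
(1,2)R 3/4 ✓
(1,6)R 0/1 ✗
(1,7)B 0/1 ✗
(2,1)R 3/3 ✓
(2,2)R 3/5 ✗
(2,3)B 2/5 ✗
(2,4)B 2/4 ✗
(3,3)B 2/6 ✗
(3,4)R 2/5 ✗
(3,5)R 2/3 ✓
(3,7)R 1/1 ✓
(4,1)R 1/1 ✓
(4,2)R 2/3 ✓
(4,3)R 2/3 ✓
(4,6)R 2/2 ✓
Unsatisfied: (1,6), (1,7), (2,2), (2,3), (2,4), (3,3), (3,4) — 7 in total.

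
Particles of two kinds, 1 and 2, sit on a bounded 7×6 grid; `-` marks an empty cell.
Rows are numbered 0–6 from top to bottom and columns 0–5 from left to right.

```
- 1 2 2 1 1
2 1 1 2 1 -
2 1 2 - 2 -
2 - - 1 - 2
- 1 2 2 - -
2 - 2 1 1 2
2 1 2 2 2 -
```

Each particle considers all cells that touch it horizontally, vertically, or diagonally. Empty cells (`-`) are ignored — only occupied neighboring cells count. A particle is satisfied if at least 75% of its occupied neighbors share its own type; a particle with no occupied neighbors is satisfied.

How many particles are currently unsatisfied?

(0,1)1 2/4 not
(0,2)2 2/5 not
(0,3)2 2/5 not
(0,4)1 2/4 not
(0,5)1 2/2 satisfied
(1,0)2 1/4 not
(1,1)1 3/7 not
(1,2)1 3/7 not
(1,3)2 4/7 not
(1,4)1 2/5 not
(2,0)2 2/4 not
(2,1)1 2/6 not
(2,2)2 1/5 not
(2,4)2 2/4 not
(3,0)2 1/3 not
(3,3)1 0/4 not
(3,5)2 1/1 satisfied
(4,1)1 0/4 not
(4,2)2 2/5 not
(4,3)2 2/5 not
(5,0)2 1/3 not
(5,2)2 4/7 not
(5,3)1 1/7 not
(5,4)1 1/5 not
(5,5)2 1/2 not
(6,0)2 1/2 not
(6,1)1 0/4 not
(6,2)2 2/4 not
(6,3)2 3/5 not
(6,4)2 2/4 not
Unsatisfied: (0,1), (0,2), (0,3), (0,4), (1,0), (1,1), (1,2), (1,3), (1,4), (2,0), (2,1), (2,2), (2,4), (3,0), (3,3), (4,1), (4,2), (4,3), (5,0), (5,2), (5,3), (5,4), (5,5), (6,0), (6,1), (6,2), (6,3), (6,4) — 28 in total.

28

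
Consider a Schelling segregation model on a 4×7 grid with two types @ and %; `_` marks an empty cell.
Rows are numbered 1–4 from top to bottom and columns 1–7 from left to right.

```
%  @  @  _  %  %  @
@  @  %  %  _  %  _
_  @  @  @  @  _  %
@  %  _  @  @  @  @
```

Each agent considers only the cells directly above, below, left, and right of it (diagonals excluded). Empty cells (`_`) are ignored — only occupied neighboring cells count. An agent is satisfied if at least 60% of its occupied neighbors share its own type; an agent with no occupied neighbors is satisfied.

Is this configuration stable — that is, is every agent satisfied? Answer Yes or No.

No

Row 1: (1,1)% 0/2 unhappy · (1,2)@ 2/3 ok · (1,3)@ 1/2 unhappy · (1,5)% 1/1 ok · (1,6)% 2/3 ok · (1,7)@ 0/1 unhappy
Row 2: (2,1)@ 1/2 unhappy · (2,2)@ 3/4 ok · (2,3)% 1/4 unhappy · (2,4)% 1/2 unhappy · (2,6)% 1/1 ok
Row 3: (3,2)@ 2/3 ok · (3,3)@ 2/3 ok · (3,4)@ 3/4 ok · (3,5)@ 2/2 ok · (3,7)% 0/1 unhappy
Row 4: (4,1)@ 0/1 unhappy · (4,2)% 0/2 unhappy · (4,4)@ 2/2 ok · (4,5)@ 3/3 ok · (4,6)@ 2/2 ok · (4,7)@ 1/2 unhappy
For instance (1,1) has only 0/2 same-type neighbors, below 3/5.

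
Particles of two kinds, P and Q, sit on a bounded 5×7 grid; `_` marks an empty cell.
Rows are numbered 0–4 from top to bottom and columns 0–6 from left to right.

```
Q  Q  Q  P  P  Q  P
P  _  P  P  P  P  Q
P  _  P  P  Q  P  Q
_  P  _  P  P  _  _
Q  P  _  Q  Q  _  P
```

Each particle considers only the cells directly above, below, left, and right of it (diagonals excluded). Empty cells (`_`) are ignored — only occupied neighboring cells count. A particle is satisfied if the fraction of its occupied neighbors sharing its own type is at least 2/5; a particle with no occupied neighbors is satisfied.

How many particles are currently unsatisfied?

(0,0)Q 1/2 ✓
(0,1)Q 2/2 ✓
(0,2)Q 1/3 ✗
(0,3)P 2/3 ✓
(0,4)P 2/3 ✓
(0,5)Q 0/3 ✗
(0,6)P 0/2 ✗
(1,0)P 1/2 ✓
(1,2)P 2/3 ✓
(1,3)P 4/4 ✓
(1,4)P 3/4 ✓
(1,5)P 2/4 ✓
(1,6)Q 1/3 ✗
(2,0)P 1/1 ✓
(2,2)P 2/2 ✓
(2,3)P 3/4 ✓
(2,4)Q 0/4 ✗
(2,5)P 1/3 ✗
(2,6)Q 1/2 ✓
(3,1)P 1/1 ✓
(3,3)P 2/3 ✓
(3,4)P 1/3 ✗
(4,0)Q 0/1 ✗
(4,1)P 1/2 ✓
(4,3)Q 1/2 ✓
(4,4)Q 1/2 ✓
(4,6)P 0/0 ✓
Unsatisfied: (0,2), (0,5), (0,6), (1,6), (2,4), (2,5), (3,4), (4,0) — 8 in total.

8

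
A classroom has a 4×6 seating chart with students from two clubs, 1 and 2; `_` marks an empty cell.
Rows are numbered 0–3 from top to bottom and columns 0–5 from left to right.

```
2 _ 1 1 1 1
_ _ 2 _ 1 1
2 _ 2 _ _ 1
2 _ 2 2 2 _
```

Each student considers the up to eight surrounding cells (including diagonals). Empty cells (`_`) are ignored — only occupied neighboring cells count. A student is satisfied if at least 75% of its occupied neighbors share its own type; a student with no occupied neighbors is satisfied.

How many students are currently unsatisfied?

4

(0,0)2 0/0 ok
(0,2)1 1/2 unhappy
(0,3)1 3/4 ok
(0,4)1 4/4 ok
(0,5)1 3/3 ok
(1,2)2 1/3 unhappy
(1,4)1 5/5 ok
(1,5)1 4/4 ok
(2,0)2 1/1 ok
(2,2)2 3/3 ok
(2,5)1 2/3 unhappy
(3,0)2 1/1 ok
(3,2)2 2/2 ok
(3,3)2 3/3 ok
(3,4)2 1/2 unhappy
Unsatisfied: (0,2), (1,2), (2,5), (3,4) — 4 in total.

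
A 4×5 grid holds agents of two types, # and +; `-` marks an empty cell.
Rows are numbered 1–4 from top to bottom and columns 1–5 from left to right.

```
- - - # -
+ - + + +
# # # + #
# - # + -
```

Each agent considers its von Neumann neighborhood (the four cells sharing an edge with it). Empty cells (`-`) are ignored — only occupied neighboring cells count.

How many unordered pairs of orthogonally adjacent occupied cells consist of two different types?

Scan each occupied cell's neighbors to the right and below so each pair is counted once.
From row 1: 1 unlike of 1 pairs (running 1/1).
From row 2: 3 unlike of 6 pairs (running 4/7).
From row 3: 2 unlike of 7 pairs (running 6/14).
From row 4: 1 unlike of 1 pairs (running 7/15).
Total adjacent occupied pairs: 15; unlike-type pairs: 7.

7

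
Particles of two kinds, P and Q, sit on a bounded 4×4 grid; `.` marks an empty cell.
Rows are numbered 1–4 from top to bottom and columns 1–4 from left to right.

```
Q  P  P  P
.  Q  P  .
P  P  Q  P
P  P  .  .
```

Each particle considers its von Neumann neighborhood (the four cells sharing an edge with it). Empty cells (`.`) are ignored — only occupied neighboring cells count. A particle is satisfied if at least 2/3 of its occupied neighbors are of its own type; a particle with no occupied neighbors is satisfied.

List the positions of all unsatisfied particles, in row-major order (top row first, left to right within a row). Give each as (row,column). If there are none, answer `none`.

(1,1), (1,2), (2,2), (2,3), (3,2), (3,3), (3,4)

(1,1)Q 0/1 not
(1,2)P 1/3 not
(1,3)P 3/3 satisfied
(1,4)P 1/1 satisfied
(2,2)Q 0/3 not
(2,3)P 1/3 not
(3,1)P 2/2 satisfied
(3,2)P 2/4 not
(3,3)Q 0/3 not
(3,4)P 0/1 not
(4,1)P 2/2 satisfied
(4,2)P 2/2 satisfied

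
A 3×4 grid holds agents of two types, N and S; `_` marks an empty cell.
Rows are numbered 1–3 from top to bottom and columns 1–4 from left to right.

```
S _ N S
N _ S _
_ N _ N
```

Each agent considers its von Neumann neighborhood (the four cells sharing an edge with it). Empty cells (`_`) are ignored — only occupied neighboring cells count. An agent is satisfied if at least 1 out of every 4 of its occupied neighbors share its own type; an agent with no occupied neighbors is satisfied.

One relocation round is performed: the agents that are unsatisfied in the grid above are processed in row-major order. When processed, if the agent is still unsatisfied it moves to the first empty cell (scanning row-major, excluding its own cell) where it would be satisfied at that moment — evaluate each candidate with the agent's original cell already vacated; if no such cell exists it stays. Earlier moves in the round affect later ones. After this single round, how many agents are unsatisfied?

1

Initially unsatisfied (in order): (1,1), (1,3), (1,4), (2,1), (2,3).
  (1,1) → (2,2).
  (1,3) → (1,1).
  (1,4): now satisfied by earlier moves; stays.
  (2,1): now satisfied by earlier moves; stays.
  (2,3): now satisfied by earlier moves; stays.
Resulting grid:
N _ _ S
N S S _
_ N _ N
Unsatisfied now: (3,2).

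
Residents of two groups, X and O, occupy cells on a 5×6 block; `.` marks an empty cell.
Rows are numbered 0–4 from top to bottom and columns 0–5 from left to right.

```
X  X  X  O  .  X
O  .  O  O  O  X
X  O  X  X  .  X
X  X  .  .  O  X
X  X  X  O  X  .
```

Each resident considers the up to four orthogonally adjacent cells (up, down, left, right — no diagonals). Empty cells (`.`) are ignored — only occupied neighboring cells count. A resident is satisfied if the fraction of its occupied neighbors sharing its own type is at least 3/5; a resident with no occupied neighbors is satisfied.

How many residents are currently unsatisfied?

Row 0: (0,0)X 1/2 not · (0,1)X 2/2 satisfied · (0,2)X 1/3 not · (0,3)O 1/2 not · (0,5)X 1/1 satisfied
Row 1: (1,0)O 0/2 not · (1,2)O 1/3 not · (1,3)O 3/4 satisfied · (1,4)O 1/2 not · (1,5)X 2/3 satisfied
Row 2: (2,0)X 1/3 not · (2,1)O 0/3 not · (2,2)X 1/3 not · (2,3)X 1/2 not · (2,5)X 2/2 satisfied
Row 3: (3,0)X 3/3 satisfied · (3,1)X 2/3 satisfied · (3,4)O 0/2 not · (3,5)X 1/2 not
Row 4: (4,0)X 2/2 satisfied · (4,1)X 3/3 satisfied · (4,2)X 1/2 not · (4,3)O 0/2 not · (4,4)X 0/2 not
Unsatisfied: (0,0), (0,2), (0,3), (1,0), (1,2), (1,4), (2,0), (2,1), (2,2), (2,3), (3,4), (3,5), (4,2), (4,3), (4,4) — 15 in total.

15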